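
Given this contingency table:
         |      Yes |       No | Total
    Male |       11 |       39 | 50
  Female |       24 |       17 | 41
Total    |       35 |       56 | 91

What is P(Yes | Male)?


P(Yes | Male) = 11/(11+39) = 11/50

P(Yes|Male) = 11/50 ≈ 22.00%


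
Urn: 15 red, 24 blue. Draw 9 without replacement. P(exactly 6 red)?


Hypergeometric: C(15,6)×C(24,3)/C(39,9)
= 5005×2024/211915132 = 17710/370481

P(X=6) = 17710/370481 ≈ 4.78%


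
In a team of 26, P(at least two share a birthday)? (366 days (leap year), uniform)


P(all different) = Π(366-i)/366 for i=0..25
= 0.402786
P(match) = 1 - 0.402786 = 0.597214

P ≈ 0.5972 ≈ 59.72%


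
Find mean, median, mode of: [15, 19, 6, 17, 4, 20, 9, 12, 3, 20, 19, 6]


Sorted: [3, 4, 6, 6, 9, 12, 15, 17, 19, 19, 20, 20]
Mean = 150/12 = 25/2
Median = 27/2
Freq: {15: 1, 19: 2, 6: 2, 17: 1, 4: 1, 20: 2, 9: 1, 12: 1, 3: 1}
Mode: [6, 19, 20]

Mean=25/2, Median=27/2, Mode=[6, 19, 20]


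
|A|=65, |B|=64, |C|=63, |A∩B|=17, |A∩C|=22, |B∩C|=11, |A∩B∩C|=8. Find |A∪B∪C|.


|A∪B∪C| = 65+64+63-17-22-11+8 = 150

|A∪B∪C| = 150


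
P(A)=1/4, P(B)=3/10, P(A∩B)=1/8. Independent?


P(A)×P(B) = 3/40
P(A∩B) = 1/8
Not equal → NOT independent

No, not independent


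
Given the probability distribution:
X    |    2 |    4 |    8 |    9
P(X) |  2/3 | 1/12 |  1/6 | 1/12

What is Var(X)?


E[X] = 15/4
E[X²] = 257/12
Var(X) = E[X²] - (E[X])² = 257/12 - 225/16 = 353/48

Var(X) = 353/48 ≈ 7.3542


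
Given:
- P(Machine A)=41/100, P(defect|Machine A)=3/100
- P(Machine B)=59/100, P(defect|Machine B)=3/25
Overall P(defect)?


P(B) = Σ P(B|Aᵢ)×P(Aᵢ)
  3/100×41/100 = 123/10000
  3/25×59/100 = 177/2500
Sum = 831/10000

P(defect) = 831/10000 ≈ 8.31%


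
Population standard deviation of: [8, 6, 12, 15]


Mean = 41/4
  (8-41/4)²=81/16
  (6-41/4)²=289/16
  (12-41/4)²=49/16
  (15-41/4)²=361/16
Σ(x-μ)² = 195/4
σ² = (195/4)/4 = 195/16

σ = √(195/16) ≈ 3.4911


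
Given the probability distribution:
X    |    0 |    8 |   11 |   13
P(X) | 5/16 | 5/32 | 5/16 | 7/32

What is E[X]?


E[X] = Σ x·P(X=x)
= (0)×(5/16) + (8)×(5/32) + (11)×(5/16) + (13)×(7/32)
= 241/32

E[X] = 241/32


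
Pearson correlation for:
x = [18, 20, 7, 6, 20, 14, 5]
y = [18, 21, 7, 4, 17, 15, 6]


n=7, Σx=90, Σy=88, Σxy=1397, Σx²=1430, Σy²=1380
r = (7×1397 - 90×88)/√((7×1430 - 90²)(7×1380 - 88²))
= 1859/√(1910×1916) = 1859/√3659560 ≈ 1859/1912.9976 ≈ 0.9718

r ≈ 0.9718


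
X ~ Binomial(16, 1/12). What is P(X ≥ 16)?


P(X ≥ 16) = Σ P(X=i) for i=16..16
P(X=16) = 1/184884258895036416
Sum = 1/184884258895036416

P(X ≥ 16) = 1/184884258895036416 ≈ 0.00%


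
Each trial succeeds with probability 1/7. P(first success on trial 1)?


Geometric: P(X=1) = (1-p)^(k-1)×p = (6/7)^0×1/7 = 1/7

P(X=1) = 1/7 ≈ 14.29%


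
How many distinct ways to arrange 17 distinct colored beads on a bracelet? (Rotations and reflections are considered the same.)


Free circular arrangements: rotations and reflections both identified.
(n-1)!/2 = 16!/2 = 20922789888000/2 = 10461394944000

10461394944000


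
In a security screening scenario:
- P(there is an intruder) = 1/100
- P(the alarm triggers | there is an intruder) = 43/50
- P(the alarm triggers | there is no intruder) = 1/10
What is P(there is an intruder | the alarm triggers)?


Using Bayes' theorem:
P(A|B) = P(B|A)·P(A) / P(B)

P(the alarm triggers) = 43/50 × 1/100 + 1/10 × 99/100
= 43/5000 + 99/1000 = 269/2500

P(there is an intruder|the alarm triggers) = (43/5000) / (269/2500) = 43/538

P(there is an intruder|the alarm triggers) = 43/538 ≈ 7.99%


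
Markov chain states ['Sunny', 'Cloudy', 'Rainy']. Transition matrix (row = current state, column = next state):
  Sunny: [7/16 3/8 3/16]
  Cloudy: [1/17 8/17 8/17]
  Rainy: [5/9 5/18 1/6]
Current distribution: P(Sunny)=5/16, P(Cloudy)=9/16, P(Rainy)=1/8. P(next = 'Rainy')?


P(next=Rainy) = Σᵢ P(now=i)×P(i→Rainy)
= 5/16×3/16 + 9/16×8/17 + 1/8×1/6
= 15/256 + 9/34 + 1/48 = 4493/13056

P = 4493/13056 ≈ 0.3441


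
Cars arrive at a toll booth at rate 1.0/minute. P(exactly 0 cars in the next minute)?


Poisson(λ=1.0): P(X=0) = e^(-λ)×λ^k/k!
= e^(-1.0) × 1.0^0 / 0!
≈ 0.3678794412 × 1 / 1 ≈ 0.367879

P(X=0) ≈ 0.367879 ≈ 36.79%


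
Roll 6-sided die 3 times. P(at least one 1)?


P(no 1)^3 = (5/6)^3 = 125/216
P(≥1) = 1 - 125/216 = 91/216

P = 91/216 ≈ 42.13%


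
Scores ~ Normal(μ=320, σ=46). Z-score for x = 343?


z = (x - μ)/σ = (343 - 320)/46 = 0.5

z = 0.5


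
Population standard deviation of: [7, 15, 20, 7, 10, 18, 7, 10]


Mean = 94/8 = 47/4
  (7-47/4)²=361/16
  (15-47/4)²=169/16
  (20-47/4)²=1089/16
  (7-47/4)²=361/16
  (10-47/4)²=49/16
  (18-47/4)²=625/16
  (7-47/4)²=361/16
  (10-47/4)²=49/16
Σ(x-μ)² = 383/2
σ² = (383/2)/8 = 383/16

σ = √(383/16) ≈ 4.8926


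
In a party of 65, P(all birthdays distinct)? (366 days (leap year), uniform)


P(all different) = Π(366-i)/366 for i=0..64
= (366/366)×(365/366)×...×(302/366)
= 0.002358

P ≈ 0.0024 ≈ 0.24%


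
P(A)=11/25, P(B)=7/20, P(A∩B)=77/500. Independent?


P(A)×P(B) = 77/500
P(A∩B) = 77/500
Equal ✓ → Independent

Yes, independent


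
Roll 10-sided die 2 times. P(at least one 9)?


P(no 9)^2 = (9/10)^2 = 81/100
P(≥1) = 1 - 81/100 = 19/100

P = 19/100 ≈ 19.00%


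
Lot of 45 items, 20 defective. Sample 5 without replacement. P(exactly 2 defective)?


Hypergeometric: C(20,2)×C(25,3)/C(45,5)
= 190×2300/1221759 = 437000/1221759

P(X=2) = 437000/1221759 ≈ 35.77%


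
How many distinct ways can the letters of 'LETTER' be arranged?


Letters: 6, freq: {'L': 1, 'E': 2, 'T': 2, 'R': 1}
6!/(1!×2!×2!×1!) = 720/4 = 180

180


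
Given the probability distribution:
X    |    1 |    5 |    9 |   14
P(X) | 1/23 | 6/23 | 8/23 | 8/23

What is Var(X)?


E[X] = 215/23
E[X²] = 2367/23
Var(X) = E[X²] - (E[X])² = 2367/23 - 46225/529 = 8216/529

Var(X) = 8216/529 ≈ 15.5312


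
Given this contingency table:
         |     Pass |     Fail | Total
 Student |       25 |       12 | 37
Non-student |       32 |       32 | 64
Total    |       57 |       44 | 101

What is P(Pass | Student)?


P(Pass | Student) = 25/(25+12) = 25/37

P(Pass|Student) = 25/37 ≈ 67.57%


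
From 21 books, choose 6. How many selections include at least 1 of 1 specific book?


Complement: C(21,6) - C(20,6) = 54264 - 38760 = 15504

15504


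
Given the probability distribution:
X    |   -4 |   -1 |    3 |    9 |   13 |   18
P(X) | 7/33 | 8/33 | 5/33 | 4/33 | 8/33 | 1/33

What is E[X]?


E[X] = Σ x·P(X=x)
= (-4)×(7/33) + (-1)×(8/33) + (3)×(5/33) + (9)×(4/33) + (13)×(8/33) + (18)×(1/33)
= 137/33

E[X] = 137/33


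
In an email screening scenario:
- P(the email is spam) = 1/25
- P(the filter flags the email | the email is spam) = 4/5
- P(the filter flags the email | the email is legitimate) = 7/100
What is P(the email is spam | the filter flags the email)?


Using Bayes' theorem:
P(A|B) = P(B|A)·P(A) / P(B)

P(the filter flags the email) = 4/5 × 1/25 + 7/100 × 24/25
= 4/125 + 42/625 = 62/625

P(the email is spam|the filter flags the email) = (4/125) / (62/625) = 10/31

P(the email is spam|the filter flags the email) = 10/31 ≈ 32.26%


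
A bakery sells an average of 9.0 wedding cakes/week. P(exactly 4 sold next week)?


Poisson(λ=9.0): P(X=4) = e^(-λ)×λ^k/k!
= e^(-9.0) × 9.0^4 / 4!
≈ 0.0001234098041 × 6561 / 24 ≈ 0.033737

P(X=4) ≈ 0.033737 ≈ 3.37%


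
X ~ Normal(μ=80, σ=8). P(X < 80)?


z = (80-80)/8 = 0.0
P(Z < 0.0) = 0.5000

P(X < 80) ≈ 0.5000


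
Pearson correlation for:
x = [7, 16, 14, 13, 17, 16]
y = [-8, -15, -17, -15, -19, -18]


n=6, Σx=83, Σy=-92, Σxy=-1340, Σx²=1215, Σy²=1488
r = (6×(-1340) - 83×(-92))/√((6×1215 - 83²)(6×1488 - (-92)²))
= -404/√(401×464) = -404/√186064 ≈ -404/431.3514 ≈ -0.9366

r ≈ -0.9366


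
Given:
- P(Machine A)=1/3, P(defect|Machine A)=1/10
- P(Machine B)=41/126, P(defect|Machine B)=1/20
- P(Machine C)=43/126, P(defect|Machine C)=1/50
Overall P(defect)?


P(B) = Σ P(B|Aᵢ)×P(Aᵢ)
  1/10×1/3 = 1/30
  1/20×41/126 = 41/2520
  1/50×43/126 = 43/6300
Sum = 79/1400

P(defect) = 79/1400 ≈ 5.64%


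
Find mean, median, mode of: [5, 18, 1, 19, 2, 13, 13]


Sorted: [1, 2, 5, 13, 13, 18, 19]
Mean = 71/7
Median = 13
Freq: {5: 1, 18: 1, 1: 1, 19: 1, 2: 1, 13: 2}
Mode: [13]

Mean=71/7, Median=13, Mode=13


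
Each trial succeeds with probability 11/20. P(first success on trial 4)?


Geometric: P(X=4) = (1-p)^(k-1)×p = (9/20)^3×11/20 = 8019/160000

P(X=4) = 8019/160000 ≈ 5.01%


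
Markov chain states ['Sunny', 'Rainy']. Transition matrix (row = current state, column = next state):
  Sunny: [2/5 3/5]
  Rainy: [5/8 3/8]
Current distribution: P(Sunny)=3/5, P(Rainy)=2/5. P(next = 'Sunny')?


P(next=Sunny) = Σᵢ P(now=i)×P(i→Sunny)
= 3/5×2/5 + 2/5×5/8
= 6/25 + 1/4 = 49/100

P = 49/100 ≈ 0.4900


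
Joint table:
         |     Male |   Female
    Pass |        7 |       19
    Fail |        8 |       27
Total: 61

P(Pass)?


P(Pass) = (7+19)/61 = 26/61

P(Pass) = 26/61 ≈ 42.62%


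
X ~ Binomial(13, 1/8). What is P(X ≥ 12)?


P(X ≥ 12) = Σ P(X=i) for i=12..13
P(X=12) = 91/549755813888
P(X=13) = 1/549755813888
Sum = 23/137438953472

P(X ≥ 12) = 23/137438953472 ≈ 0.00%


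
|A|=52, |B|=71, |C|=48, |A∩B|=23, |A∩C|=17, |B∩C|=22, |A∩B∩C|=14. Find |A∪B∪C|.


|A∪B∪C| = 52+71+48-23-17-22+14 = 123

|A∪B∪C| = 123


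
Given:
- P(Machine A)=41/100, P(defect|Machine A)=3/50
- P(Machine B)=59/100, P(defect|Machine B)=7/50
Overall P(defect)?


P(B) = Σ P(B|Aᵢ)×P(Aᵢ)
  3/50×41/100 = 123/5000
  7/50×59/100 = 413/5000
Sum = 67/625

P(defect) = 67/625 ≈ 10.72%


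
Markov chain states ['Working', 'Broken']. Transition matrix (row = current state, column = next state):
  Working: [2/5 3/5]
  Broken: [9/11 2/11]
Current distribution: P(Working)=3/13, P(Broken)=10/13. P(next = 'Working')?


P(next=Working) = Σᵢ P(now=i)×P(i→Working)
= 3/13×2/5 + 10/13×9/11
= 6/65 + 90/143 = 516/715

P = 516/715 ≈ 0.7217


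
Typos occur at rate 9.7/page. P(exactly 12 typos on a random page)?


Poisson(λ=9.7): P(X=12) = e^(-λ)×λ^k/k!
= e^(-9.7) × 9.7^12 / 12!
≈ 6.128349505e-05 × 693842360995 / 479001600 ≈ 0.088770

P(X=12) ≈ 0.088770 ≈ 8.88%


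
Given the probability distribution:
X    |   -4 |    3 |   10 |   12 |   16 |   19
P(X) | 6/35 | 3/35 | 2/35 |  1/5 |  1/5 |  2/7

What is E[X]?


E[X] = Σ x·P(X=x)
= (-4)×(6/35) + (3)×(3/35) + (10)×(2/35) + (12)×(1/5) + (16)×(1/5) + (19)×(2/7)
= 391/35

E[X] = 391/35


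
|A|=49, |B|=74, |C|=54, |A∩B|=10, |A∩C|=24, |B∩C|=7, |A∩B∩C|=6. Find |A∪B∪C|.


|A∪B∪C| = 49+74+54-10-24-7+6 = 142

|A∪B∪C| = 142


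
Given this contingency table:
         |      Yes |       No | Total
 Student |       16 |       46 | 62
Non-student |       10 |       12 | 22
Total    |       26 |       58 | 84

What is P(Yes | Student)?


P(Yes | Student) = 16/(16+46) = 16/62 = 8/31

P(Yes|Student) = 8/31 ≈ 25.81%


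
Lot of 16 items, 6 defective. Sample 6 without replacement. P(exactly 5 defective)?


Hypergeometric: C(6,5)×C(10,1)/C(16,6)
= 6×10/8008 = 15/2002

P(X=5) = 15/2002 ≈ 0.75%


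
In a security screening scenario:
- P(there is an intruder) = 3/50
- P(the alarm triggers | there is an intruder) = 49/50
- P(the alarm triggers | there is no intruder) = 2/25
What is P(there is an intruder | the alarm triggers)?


Using Bayes' theorem:
P(A|B) = P(B|A)·P(A) / P(B)

P(the alarm triggers) = 49/50 × 3/50 + 2/25 × 47/50
= 147/2500 + 47/625 = 67/500

P(there is an intruder|the alarm triggers) = (147/2500) / (67/500) = 147/335

P(there is an intruder|the alarm triggers) = 147/335 ≈ 43.88%


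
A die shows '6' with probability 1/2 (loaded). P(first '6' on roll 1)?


Geometric: P(X=1) = (1-p)^(k-1)×p = (1/2)^0×1/2 = 1/2

P(X=1) = 1/2 ≈ 50.00%


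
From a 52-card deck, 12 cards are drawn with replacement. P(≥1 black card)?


P(not a black card) = 26/52 = 1/2
P(none in 12 draws) = (1/2)^12 = 1/4096
P(≥1 black card) = 1 - 1/4096 = 4095/4096

P = 4095/4096 ≈ 99.98%


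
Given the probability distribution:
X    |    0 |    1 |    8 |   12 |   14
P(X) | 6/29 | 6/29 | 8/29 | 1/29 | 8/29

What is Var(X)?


E[X] = 194/29
E[X²] = 2230/29
Var(X) = E[X²] - (E[X])² = 2230/29 - 37636/841 = 27034/841

Var(X) = 27034/841 ≈ 32.1451


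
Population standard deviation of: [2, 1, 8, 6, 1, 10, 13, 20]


Mean = 61/8
  (2-61/8)²=2025/64
  (1-61/8)²=2809/64
  (8-61/8)²=9/64
  (6-61/8)²=169/64
  (1-61/8)²=2809/64
  (10-61/8)²=361/64
  (13-61/8)²=1849/64
  (20-61/8)²=9801/64
Σ(x-μ)² = 2479/8
σ² = (2479/8)/8 = 2479/64

σ = √(2479/64) ≈ 6.2237


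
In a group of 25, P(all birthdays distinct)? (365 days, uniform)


P(all different) = Π(365-i)/365 for i=0..24
= (365/365)×(364/365)×...×(341/365)
= 0.431300

P ≈ 0.4313 ≈ 43.13%


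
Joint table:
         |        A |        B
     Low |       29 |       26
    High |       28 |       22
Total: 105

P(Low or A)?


P(Low∨A) = P(Low) + P(A) - P(Low∧A)
= (55 + 57 - 29)/105 = 83/105

P = 83/105 ≈ 79.05%


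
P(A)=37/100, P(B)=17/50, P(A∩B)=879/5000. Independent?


P(A)×P(B) = 629/5000
P(A∩B) = 879/5000
Not equal → NOT independent

No, not independent


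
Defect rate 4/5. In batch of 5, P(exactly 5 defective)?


Binomial: P(X=5) = C(5,5)×p^5×(1-p)^0
= 1 × 1024/3125 × 1 = 1024/3125

P(X=5) = 1024/3125 ≈ 32.77%


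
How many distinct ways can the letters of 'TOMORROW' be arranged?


Letters: 8, freq: {'T': 1, 'O': 3, 'M': 1, 'R': 2, 'W': 1}
8!/(1!×3!×1!×2!×1!) = 40320/12 = 3360

3360


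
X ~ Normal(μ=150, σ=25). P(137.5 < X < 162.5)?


z₁=(137.5-150)/25=-0.5, z₂=(162.5-150)/25=0.5
P = Φ(0.5) - Φ(-0.5) = 0.691462 - 0.308538 = 0.382924 ≈ 0.3829

P(137.5 < X < 162.5) ≈ 0.3829


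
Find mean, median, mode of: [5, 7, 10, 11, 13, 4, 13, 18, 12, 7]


Sorted: [4, 5, 7, 7, 10, 11, 12, 13, 13, 18]
Mean = 100/10 = 10
Median = 21/2
Freq: {5: 1, 7: 2, 10: 1, 11: 1, 13: 2, 4: 1, 18: 1, 12: 1}
Mode: [7, 13]

Mean=10, Median=21/2, Mode=[7, 13]


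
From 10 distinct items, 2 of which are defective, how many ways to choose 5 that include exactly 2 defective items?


Choose 2 of the 2 defective items and 3 of the other 8 items:
C(2,2)×C(8,3) = 1×56 = 56

56


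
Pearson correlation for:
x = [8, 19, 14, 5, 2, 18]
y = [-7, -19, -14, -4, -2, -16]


n=6, Σx=66, Σy=-62, Σxy=-925, Σx²=974, Σy²=882
r = (6×(-925) - 66×(-62))/√((6×974 - 66²)(6×882 - (-62)²))
= -1458/√(1488×1448) = -1458/√2154624 ≈ -1458/1467.8638 ≈ -0.9933

r ≈ -0.9933


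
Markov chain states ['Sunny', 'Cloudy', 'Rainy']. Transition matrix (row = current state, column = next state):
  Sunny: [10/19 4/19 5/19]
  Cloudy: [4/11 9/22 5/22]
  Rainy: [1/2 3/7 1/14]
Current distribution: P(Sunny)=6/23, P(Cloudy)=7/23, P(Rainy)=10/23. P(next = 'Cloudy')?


P(next=Cloudy) = Σᵢ P(now=i)×P(i→Cloudy)
= 6/23×4/19 + 7/23×9/22 + 10/23×3/7
= 24/437 + 63/506 + 30/161 = 24615/67298

P = 24615/67298 ≈ 0.3658


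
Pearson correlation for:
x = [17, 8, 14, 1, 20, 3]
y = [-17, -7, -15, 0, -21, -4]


n=6, Σx=63, Σy=-64, Σxy=-987, Σx²=959, Σy²=1020
r = (6×(-987) - 63×(-64))/√((6×959 - 63²)(6×1020 - (-64)²))
= -1890/√(1785×2024) = -1890/√3612840 ≈ -1890/1900.7472 ≈ -0.9943

r ≈ -0.9943


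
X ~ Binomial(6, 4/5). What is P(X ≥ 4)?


P(X ≥ 4) = Σ P(X=i) for i=4..6
P(X=4) = 768/3125
P(X=5) = 6144/15625
P(X=6) = 4096/15625
Sum = 2816/3125

P(X ≥ 4) = 2816/3125 ≈ 90.11%


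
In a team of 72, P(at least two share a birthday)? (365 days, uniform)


P(all different) = Π(365-i)/365 for i=0..71
= 0.000547
P(match) = 1 - 0.000547 = 0.999453

P ≈ 0.9995 ≈ 99.95%


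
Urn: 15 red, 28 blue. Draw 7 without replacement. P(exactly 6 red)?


Hypergeometric: C(15,6)×C(28,1)/C(43,7)
= 5005×28/32224114 = 5390/1239389

P(X=6) = 5390/1239389 ≈ 0.43%


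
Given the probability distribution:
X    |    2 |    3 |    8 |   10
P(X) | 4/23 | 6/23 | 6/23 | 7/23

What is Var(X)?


E[X] = 144/23
E[X²] = 1154/23
Var(X) = E[X²] - (E[X])² = 1154/23 - 20736/529 = 5806/529

Var(X) = 5806/529 ≈ 10.9754


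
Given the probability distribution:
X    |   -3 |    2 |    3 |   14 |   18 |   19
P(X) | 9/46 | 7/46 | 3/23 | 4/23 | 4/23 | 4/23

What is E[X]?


E[X] = Σ x·P(X=x)
= (-3)×(9/46) + (2)×(7/46) + (3)×(3/23) + (14)×(4/23) + (18)×(4/23) + (19)×(4/23)
= 413/46

E[X] = 413/46


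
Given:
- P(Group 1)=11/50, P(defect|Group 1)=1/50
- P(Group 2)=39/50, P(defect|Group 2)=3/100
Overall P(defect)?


P(B) = Σ P(B|Aᵢ)×P(Aᵢ)
  1/50×11/50 = 11/2500
  3/100×39/50 = 117/5000
Sum = 139/5000

P(defect) = 139/5000 ≈ 2.78%


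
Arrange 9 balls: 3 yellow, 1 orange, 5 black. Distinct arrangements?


9!/(3!×1!×5!) = 504

504


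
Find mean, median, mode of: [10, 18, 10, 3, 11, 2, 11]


Sorted: [2, 3, 10, 10, 11, 11, 18]
Mean = 65/7
Median = 10
Freq: {10: 2, 18: 1, 3: 1, 11: 2, 2: 1}
Mode: [10, 11]

Mean=65/7, Median=10, Mode=[10, 11]


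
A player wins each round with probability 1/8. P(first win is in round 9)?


Geometric: P(X=9) = (1-p)^(k-1)×p = (7/8)^8×1/8 = 5764801/134217728

P(X=9) = 5764801/134217728 ≈ 4.30%


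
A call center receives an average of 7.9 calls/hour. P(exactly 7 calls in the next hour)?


Poisson(λ=7.9): P(X=7) = e^(-λ)×λ^k/k!
= e^(-7.9) × 7.9^7 / 7!
≈ 0.0003707435405 × 1920390.89862 / 5040 ≈ 0.141264

P(X=7) ≈ 0.141264 ≈ 14.13%


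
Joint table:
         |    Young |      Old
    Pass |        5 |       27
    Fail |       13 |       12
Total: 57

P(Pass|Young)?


P(Pass|Young) = 5/(5+13) = 5/18

P = 5/18 ≈ 27.78%


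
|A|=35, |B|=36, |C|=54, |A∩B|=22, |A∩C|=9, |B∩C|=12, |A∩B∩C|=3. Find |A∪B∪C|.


|A∪B∪C| = 35+36+54-22-9-12+3 = 85

|A∪B∪C| = 85


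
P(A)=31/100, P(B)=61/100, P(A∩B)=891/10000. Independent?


P(A)×P(B) = 1891/10000
P(A∩B) = 891/10000
Not equal → NOT independent

No, not independent


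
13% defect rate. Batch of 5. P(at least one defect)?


P(all good) = (87/100)^5 = 4984209207/10000000000
P(≥1 defect) = 5015790793/10000000000

P = 5015790793/10000000000 ≈ 50.16%


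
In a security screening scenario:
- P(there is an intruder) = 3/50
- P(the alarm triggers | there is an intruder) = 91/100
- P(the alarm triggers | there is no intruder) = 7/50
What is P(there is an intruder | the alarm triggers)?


Using Bayes' theorem:
P(A|B) = P(B|A)·P(A) / P(B)

P(the alarm triggers) = 91/100 × 3/50 + 7/50 × 47/50
= 273/5000 + 329/2500 = 931/5000

P(there is an intruder|the alarm triggers) = (273/5000) / (931/5000) = 39/133

P(there is an intruder|the alarm triggers) = 39/133 ≈ 29.32%


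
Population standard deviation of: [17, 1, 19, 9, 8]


Mean = 54/5
  (17-54/5)²=961/25
  (1-54/5)²=2401/25
  (19-54/5)²=1681/25
  (9-54/5)²=81/25
  (8-54/5)²=196/25
Σ(x-μ)² = 1064/5
σ² = (1064/5)/5 = 1064/25

σ = √(1064/25) ≈ 6.5238


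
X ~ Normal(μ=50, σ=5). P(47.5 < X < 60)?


z₁=(47.5-50)/5=-0.5, z₂=(60-50)/5=2.0
P = Φ(2.0) - Φ(-0.5) = 0.977250 - 0.308538 = 0.668712 ≈ 0.6687

P(47.5 < X < 60) ≈ 0.6687


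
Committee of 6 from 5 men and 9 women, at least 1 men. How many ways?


Count by #men:
  1M,5W: C(5,1)×C(9,5)=630
  2M,4W: C(5,2)×C(9,4)=1260
  3M,3W: C(5,3)×C(9,3)=840
  4M,2W: C(5,4)×C(9,2)=180
  5M,1W: C(5,5)×C(9,1)=9
Total = 2919

2919


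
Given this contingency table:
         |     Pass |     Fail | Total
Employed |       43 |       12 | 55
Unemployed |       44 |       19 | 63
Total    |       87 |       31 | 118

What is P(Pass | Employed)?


P(Pass | Employed) = 43/(43+12) = 43/55

P(Pass|Employed) = 43/55 ≈ 78.18%


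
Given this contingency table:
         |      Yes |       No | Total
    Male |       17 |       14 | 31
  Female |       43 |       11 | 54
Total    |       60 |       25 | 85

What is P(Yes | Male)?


P(Yes | Male) = 17/(17+14) = 17/31

P(Yes|Male) = 17/31 ≈ 54.84%


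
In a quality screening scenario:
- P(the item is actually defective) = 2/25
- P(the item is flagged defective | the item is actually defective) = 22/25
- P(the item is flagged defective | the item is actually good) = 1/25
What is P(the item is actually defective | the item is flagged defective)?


Using Bayes' theorem:
P(A|B) = P(B|A)·P(A) / P(B)

P(the item is flagged defective) = 22/25 × 2/25 + 1/25 × 23/25
= 44/625 + 23/625 = 67/625

P(the item is actually defective|the item is flagged defective) = (44/625) / (67/625) = 44/67

P(the item is actually defective|the item is flagged defective) = 44/67 ≈ 65.67%


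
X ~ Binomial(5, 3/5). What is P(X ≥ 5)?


P(X ≥ 5) = Σ P(X=i) for i=5..5
P(X=5) = 243/3125
Sum = 243/3125

P(X ≥ 5) = 243/3125 ≈ 7.78%


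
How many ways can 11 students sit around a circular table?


Circular arrangements of 11 distinct objects: fix one position to break rotational symmetry.
(n-1)! = 10! = 3628800

3628800


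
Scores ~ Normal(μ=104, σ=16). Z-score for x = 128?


z = (x - μ)/σ = (128 - 104)/16 = 1.5

z = 1.5


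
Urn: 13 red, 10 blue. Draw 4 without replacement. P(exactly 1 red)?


Hypergeometric: C(13,1)×C(10,3)/C(23,4)
= 13×120/8855 = 312/1771

P(X=1) = 312/1771 ≈ 17.62%


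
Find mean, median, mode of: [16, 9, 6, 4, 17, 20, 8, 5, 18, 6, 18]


Sorted: [4, 5, 6, 6, 8, 9, 16, 17, 18, 18, 20]
Mean = 127/11
Median = 9
Freq: {16: 1, 9: 1, 6: 2, 4: 1, 17: 1, 20: 1, 8: 1, 5: 1, 18: 2}
Mode: [6, 18]

Mean=127/11, Median=9, Mode=[6, 18]


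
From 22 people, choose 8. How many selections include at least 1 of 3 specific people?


Complement: C(22,8) - C(19,8) = 319770 - 75582 = 244188

244188


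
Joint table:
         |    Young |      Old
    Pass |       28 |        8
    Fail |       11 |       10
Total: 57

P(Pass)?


P(Pass) = (28+8)/57 = 36/57 = 12/19

P(Pass) = 12/19 ≈ 63.16%


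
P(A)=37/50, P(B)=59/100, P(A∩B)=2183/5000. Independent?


P(A)×P(B) = 2183/5000
P(A∩B) = 2183/5000
Equal ✓ → Independent

Yes, independent


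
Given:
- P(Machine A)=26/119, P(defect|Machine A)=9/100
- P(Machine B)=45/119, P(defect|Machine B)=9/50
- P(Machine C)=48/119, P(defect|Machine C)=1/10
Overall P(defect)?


P(B) = Σ P(B|Aᵢ)×P(Aᵢ)
  9/100×26/119 = 117/5950
  9/50×45/119 = 81/1190
  1/10×48/119 = 24/595
Sum = 381/2975

P(defect) = 381/2975 ≈ 12.81%


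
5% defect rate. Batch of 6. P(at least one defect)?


P(all good) = (19/20)^6 = 47045881/64000000
P(≥1 defect) = 16954119/64000000

P = 16954119/64000000 ≈ 26.49%


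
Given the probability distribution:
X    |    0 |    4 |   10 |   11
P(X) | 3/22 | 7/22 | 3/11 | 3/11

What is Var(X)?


E[X] = 7
E[X²] = 719/11
Var(X) = E[X²] - (E[X])² = 719/11 - 49 = 180/11

Var(X) = 180/11 ≈ 16.3636


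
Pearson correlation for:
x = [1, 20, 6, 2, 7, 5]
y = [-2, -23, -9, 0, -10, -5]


n=6, Σx=41, Σy=-49, Σxy=-611, Σx²=515, Σy²=739
r = (6×(-611) - 41×(-49))/√((6×515 - 41²)(6×739 - (-49)²))
= -1657/√(1409×2033) = -1657/√2864497 ≈ -1657/1692.4825 ≈ -0.9790

r ≈ -0.9790


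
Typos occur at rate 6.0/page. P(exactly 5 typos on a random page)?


Poisson(λ=6.0): P(X=5) = e^(-λ)×λ^k/k!
= e^(-6.0) × 6.0^5 / 5!
≈ 0.002478752177 × 7776 / 120 ≈ 0.160623

P(X=5) ≈ 0.160623 ≈ 16.06%


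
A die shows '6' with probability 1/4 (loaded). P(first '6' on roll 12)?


Geometric: P(X=12) = (1-p)^(k-1)×p = (3/4)^11×1/4 = 177147/16777216

P(X=12) = 177147/16777216 ≈ 1.06%


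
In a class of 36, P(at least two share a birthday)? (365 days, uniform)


P(all different) = Π(365-i)/365 for i=0..35
= 0.167818
P(match) = 1 - 0.167818 = 0.832182

P ≈ 0.8322 ≈ 83.22%


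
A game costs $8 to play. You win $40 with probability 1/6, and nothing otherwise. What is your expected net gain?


E[gain] = (40-8)×1/6 + (-8)×5/6
= 16/3 - 20/3 = -4/3

Expected net gain = $-4/3 ≈ $-1.33


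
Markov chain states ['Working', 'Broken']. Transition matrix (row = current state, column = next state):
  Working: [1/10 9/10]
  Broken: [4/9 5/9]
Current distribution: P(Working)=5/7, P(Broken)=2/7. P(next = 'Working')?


P(next=Working) = Σᵢ P(now=i)×P(i→Working)
= 5/7×1/10 + 2/7×4/9
= 1/14 + 8/63 = 25/126

P = 25/126 ≈ 0.1984


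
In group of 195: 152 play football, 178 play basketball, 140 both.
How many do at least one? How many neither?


|A∪B| = 152+178-140 = 190
Neither = 195-190 = 5

At least one: 190; Neither: 5


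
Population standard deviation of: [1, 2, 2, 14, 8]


Mean = 27/5
  (1-27/5)²=484/25
  (2-27/5)²=289/25
  (2-27/5)²=289/25
  (14-27/5)²=1849/25
  (8-27/5)²=169/25
Σ(x-μ)² = 616/5
σ² = (616/5)/5 = 616/25

σ = √(616/25) ≈ 4.9639


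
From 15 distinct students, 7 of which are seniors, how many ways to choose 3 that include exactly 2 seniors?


Choose 2 of the 7 seniors and 1 of the other 8 students:
C(7,2)×C(8,1) = 21×8 = 168

168


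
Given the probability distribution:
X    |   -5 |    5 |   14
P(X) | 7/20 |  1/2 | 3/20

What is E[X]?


E[X] = Σ x·P(X=x)
= (-5)×(7/20) + (5)×(1/2) + (14)×(3/20)
= 57/20

E[X] = 57/20


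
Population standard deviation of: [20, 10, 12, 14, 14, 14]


Mean = 84/6 = 14
  (20-14)²=36
  (10-14)²=16
  (12-14)²=4
  (14-14)²=0
  (14-14)²=0
  (14-14)²=0
Σ(x-μ)² = 56
σ² = 56/6 = 28/3

σ = √(28/3) ≈ 3.0551


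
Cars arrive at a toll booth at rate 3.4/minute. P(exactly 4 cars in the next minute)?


Poisson(λ=3.4): P(X=4) = e^(-λ)×λ^k/k!
= e^(-3.4) × 3.4^4 / 4!
≈ 0.03337326996 × 133.6336 / 24 ≈ 0.185825

P(X=4) ≈ 0.185825 ≈ 18.58%


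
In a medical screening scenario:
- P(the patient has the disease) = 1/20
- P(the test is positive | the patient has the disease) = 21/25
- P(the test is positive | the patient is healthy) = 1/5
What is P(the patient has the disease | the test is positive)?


Using Bayes' theorem:
P(A|B) = P(B|A)·P(A) / P(B)

P(the test is positive) = 21/25 × 1/20 + 1/5 × 19/20
= 21/500 + 19/100 = 29/125

P(the patient has the disease|the test is positive) = (21/500) / (29/125) = 21/116

P(the patient has the disease|the test is positive) = 21/116 ≈ 18.10%


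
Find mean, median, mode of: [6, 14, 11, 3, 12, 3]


Sorted: [3, 3, 6, 11, 12, 14]
Mean = 49/6
Median = 17/2
Freq: {6: 1, 14: 1, 11: 1, 3: 2, 12: 1}
Mode: [3]

Mean=49/6, Median=17/2, Mode=3


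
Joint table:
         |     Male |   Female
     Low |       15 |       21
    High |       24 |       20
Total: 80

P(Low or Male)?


P(Low∨Male) = P(Low) + P(Male) - P(Low∧Male)
= (36 + 39 - 15)/80 = 60/80 = 3/4

P = 3/4 ≈ 75.00%


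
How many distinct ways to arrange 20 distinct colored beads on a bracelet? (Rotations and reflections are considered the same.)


Free circular arrangements: rotations and reflections both identified.
(n-1)!/2 = 19!/2 = 121645100408832000/2 = 60822550204416000

60822550204416000


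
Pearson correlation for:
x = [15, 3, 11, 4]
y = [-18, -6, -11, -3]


n=4, Σx=33, Σy=-38, Σxy=-421, Σx²=371, Σy²=490
r = (4×(-421) - 33×(-38))/√((4×371 - 33²)(4×490 - (-38)²))
= -430/√(395×516) = -430/√203820 ≈ -430/451.4643 ≈ -0.9525

r ≈ -0.9525


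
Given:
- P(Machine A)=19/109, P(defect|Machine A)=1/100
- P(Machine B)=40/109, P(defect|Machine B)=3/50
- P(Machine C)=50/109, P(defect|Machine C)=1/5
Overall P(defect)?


P(B) = Σ P(B|Aᵢ)×P(Aᵢ)
  1/100×19/109 = 19/10900
  3/50×40/109 = 12/545
  1/5×50/109 = 10/109
Sum = 1259/10900

P(defect) = 1259/10900 ≈ 11.55%


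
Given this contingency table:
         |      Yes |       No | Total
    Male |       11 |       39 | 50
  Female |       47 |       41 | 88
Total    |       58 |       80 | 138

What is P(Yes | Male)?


P(Yes | Male) = 11/(11+39) = 11/50

P(Yes|Male) = 11/50 ≈ 22.00%


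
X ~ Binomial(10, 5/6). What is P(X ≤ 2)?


P(X ≤ 2) = Σ P(X=i) for i=0..2
P(X=0) = 1/60466176
P(X=1) = 25/30233088
P(X=2) = 125/6718464
Sum = 49/2519424

P(X ≤ 2) = 49/2519424 ≈ 0.00%


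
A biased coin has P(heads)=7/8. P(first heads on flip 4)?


Geometric: P(X=4) = (1-p)^(k-1)×p = (1/8)^3×7/8 = 7/4096

P(X=4) = 7/4096 ≈ 0.17%


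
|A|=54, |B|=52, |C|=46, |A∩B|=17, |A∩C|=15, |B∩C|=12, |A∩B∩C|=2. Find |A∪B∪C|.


|A∪B∪C| = 54+52+46-17-15-12+2 = 110

|A∪B∪C| = 110


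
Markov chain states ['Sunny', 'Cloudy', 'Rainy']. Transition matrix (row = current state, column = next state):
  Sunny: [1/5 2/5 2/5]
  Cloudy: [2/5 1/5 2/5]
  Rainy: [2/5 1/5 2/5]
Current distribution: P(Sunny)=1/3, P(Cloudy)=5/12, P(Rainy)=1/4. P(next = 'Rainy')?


P(next=Rainy) = Σᵢ P(now=i)×P(i→Rainy)
= 1/3×2/5 + 5/12×2/5 + 1/4×2/5
= 2/15 + 1/6 + 1/10 = 2/5

P = 2/5 ≈ 0.4000


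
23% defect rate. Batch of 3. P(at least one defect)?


P(all good) = (77/100)^3 = 456533/1000000
P(≥1 defect) = 543467/1000000

P = 543467/1000000 ≈ 54.35%


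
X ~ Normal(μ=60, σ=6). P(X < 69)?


z = (69-60)/6 = 1.5
P(Z < 1.5) = 0.9332

P(X < 69) ≈ 0.9332


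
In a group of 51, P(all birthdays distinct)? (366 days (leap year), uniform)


P(all different) = Π(366-i)/366 for i=0..50
= (366/366)×(365/366)×...×(316/366)
= 0.025839

P ≈ 0.0258 ≈ 2.58%


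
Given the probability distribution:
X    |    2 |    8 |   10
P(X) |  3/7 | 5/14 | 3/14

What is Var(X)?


E[X] = 41/7
E[X²] = 46
Var(X) = E[X²] - (E[X])² = 46 - 1681/49 = 573/49

Var(X) = 573/49 ≈ 11.6939


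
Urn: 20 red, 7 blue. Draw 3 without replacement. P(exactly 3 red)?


Hypergeometric: C(20,3)×C(7,0)/C(27,3)
= 1140×1/2925 = 76/195

P(X=3) = 76/195 ≈ 38.97%


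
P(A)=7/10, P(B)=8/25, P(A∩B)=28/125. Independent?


P(A)×P(B) = 28/125
P(A∩B) = 28/125
Equal ✓ → Independent

Yes, independent


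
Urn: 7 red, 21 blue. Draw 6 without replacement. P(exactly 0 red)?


Hypergeometric: C(7,0)×C(21,6)/C(28,6)
= 1×54264/376740 = 646/4485

P(X=0) = 646/4485 ≈ 14.40%


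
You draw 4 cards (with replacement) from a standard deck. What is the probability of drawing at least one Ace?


P(not a Ace) = 48/52 = 12/13
P(none in 4 draws) = (12/13)^4 = 20736/28561
P(≥1 Ace) = 1 - 20736/28561 = 7825/28561

P = 7825/28561 ≈ 27.40%


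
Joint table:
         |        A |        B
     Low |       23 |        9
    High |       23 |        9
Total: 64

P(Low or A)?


P(Low∨A) = P(Low) + P(A) - P(Low∧A)
= (32 + 46 - 23)/64 = 55/64

P = 55/64 ≈ 85.94%


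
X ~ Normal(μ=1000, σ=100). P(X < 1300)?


z = (1300-1000)/100 = 3.0
P(Z < 3.0) = 0.9987

P(X < 1300) ≈ 0.9987


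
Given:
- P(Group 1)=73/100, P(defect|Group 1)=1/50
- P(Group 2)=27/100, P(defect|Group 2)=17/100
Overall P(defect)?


P(B) = Σ P(B|Aᵢ)×P(Aᵢ)
  1/50×73/100 = 73/5000
  17/100×27/100 = 459/10000
Sum = 121/2000

P(defect) = 121/2000 ≈ 6.05%


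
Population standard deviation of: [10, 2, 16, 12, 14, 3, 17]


Mean = 74/7
  (10-74/7)²=16/49
  (2-74/7)²=3600/49
  (16-74/7)²=1444/49
  (12-74/7)²=100/49
  (14-74/7)²=576/49
  (3-74/7)²=2809/49
  (17-74/7)²=2025/49
Σ(x-μ)² = 1510/7
σ² = (1510/7)/7 = 1510/49

σ = √(1510/49) ≈ 5.5512


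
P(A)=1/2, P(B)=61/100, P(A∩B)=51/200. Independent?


P(A)×P(B) = 61/200
P(A∩B) = 51/200
Not equal → NOT independent

No, not independent


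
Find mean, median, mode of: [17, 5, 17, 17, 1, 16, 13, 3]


Sorted: [1, 3, 5, 13, 16, 17, 17, 17]
Mean = 89/8
Median = 29/2
Freq: {17: 3, 5: 1, 1: 1, 16: 1, 13: 1, 3: 1}
Mode: [17]

Mean=89/8, Median=29/2, Mode=17


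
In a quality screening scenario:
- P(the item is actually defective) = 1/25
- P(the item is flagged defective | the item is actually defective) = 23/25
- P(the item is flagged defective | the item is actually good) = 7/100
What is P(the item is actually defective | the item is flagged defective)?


Using Bayes' theorem:
P(A|B) = P(B|A)·P(A) / P(B)

P(the item is flagged defective) = 23/25 × 1/25 + 7/100 × 24/25
= 23/625 + 42/625 = 13/125

P(the item is actually defective|the item is flagged defective) = (23/625) / (13/125) = 23/65

P(the item is actually defective|the item is flagged defective) = 23/65 ≈ 35.38%


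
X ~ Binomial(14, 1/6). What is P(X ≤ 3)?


P(X ≤ 3) = Σ P(X=i) for i=0..3
P(X=0) = 6103515625/78364164096
P(X=1) = 8544921875/39182082048
P(X=2) = 22216796875/78364164096
P(X=3) = 4443359375/19591041024
Sum = 31591796875/39182082048

P(X ≤ 3) = 31591796875/39182082048 ≈ 80.63%


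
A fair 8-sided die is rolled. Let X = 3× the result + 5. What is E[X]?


E[die] = (1+8)/2 = 9/2
E[X] = 3×9/2 + 5 = 37/2

E[X] = 37/2


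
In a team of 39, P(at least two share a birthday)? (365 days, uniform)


P(all different) = Π(365-i)/365 for i=0..38
= 0.121780
P(match) = 1 - 0.121780 = 0.878220

P ≈ 0.8782 ≈ 87.82%


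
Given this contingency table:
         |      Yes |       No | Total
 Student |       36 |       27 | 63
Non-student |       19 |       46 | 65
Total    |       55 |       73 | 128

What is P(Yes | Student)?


P(Yes | Student) = 36/(36+27) = 36/63 = 4/7

P(Yes|Student) = 4/7 ≈ 57.14%


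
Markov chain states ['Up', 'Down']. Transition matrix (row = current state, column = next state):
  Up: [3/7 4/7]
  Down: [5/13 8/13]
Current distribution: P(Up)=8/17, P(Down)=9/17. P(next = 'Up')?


P(next=Up) = Σᵢ P(now=i)×P(i→Up)
= 8/17×3/7 + 9/17×5/13
= 24/119 + 45/221 = 627/1547

P = 627/1547 ≈ 0.4053


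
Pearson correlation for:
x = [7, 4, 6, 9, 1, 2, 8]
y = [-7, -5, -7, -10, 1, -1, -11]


n=7, Σx=37, Σy=-40, Σxy=-290, Σx²=251, Σy²=346
r = (7×(-290) - 37×(-40))/√((7×251 - 37²)(7×346 - (-40)²))
= -550/√(388×822) = -550/√318936 ≈ -550/564.7442 ≈ -0.9739

r ≈ -0.9739


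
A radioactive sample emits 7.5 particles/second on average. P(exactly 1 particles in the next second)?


Poisson(λ=7.5): P(X=1) = e^(-λ)×λ^k/k!
= e^(-7.5) × 7.5^1 / 1!
≈ 0.0005530843701 × 7.5 / 1 ≈ 0.004148

P(X=1) ≈ 0.004148 ≈ 0.41%


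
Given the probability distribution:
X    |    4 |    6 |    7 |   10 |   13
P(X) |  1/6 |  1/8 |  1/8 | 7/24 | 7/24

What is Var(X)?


E[X] = 9
E[X²] = 367/4
Var(X) = E[X²] - (E[X])² = 367/4 - 81 = 43/4

Var(X) = 43/4 ≈ 10.7500


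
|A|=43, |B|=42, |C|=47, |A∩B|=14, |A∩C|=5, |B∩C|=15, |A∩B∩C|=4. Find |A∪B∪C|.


|A∪B∪C| = 43+42+47-14-5-15+4 = 102

|A∪B∪C| = 102


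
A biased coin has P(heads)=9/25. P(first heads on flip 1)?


Geometric: P(X=1) = (1-p)^(k-1)×p = (16/25)^0×9/25 = 9/25

P(X=1) = 9/25 ≈ 36.00%


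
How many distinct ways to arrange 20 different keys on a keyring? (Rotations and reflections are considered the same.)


Free circular arrangements: rotations and reflections both identified.
(n-1)!/2 = 19!/2 = 121645100408832000/2 = 60822550204416000

60822550204416000


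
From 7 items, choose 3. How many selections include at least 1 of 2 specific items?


Complement: C(7,3) - C(5,3) = 35 - 10 = 25

25


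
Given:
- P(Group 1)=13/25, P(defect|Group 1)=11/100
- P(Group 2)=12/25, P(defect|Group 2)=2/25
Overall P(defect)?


P(B) = Σ P(B|Aᵢ)×P(Aᵢ)
  11/100×13/25 = 143/2500
  2/25×12/25 = 24/625
Sum = 239/2500

P(defect) = 239/2500 ≈ 9.56%


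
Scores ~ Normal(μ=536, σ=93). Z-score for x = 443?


z = (x - μ)/σ = (443 - 536)/93 = -1.0

z = -1.0


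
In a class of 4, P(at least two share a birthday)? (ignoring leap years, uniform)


P(all different) = Π(365-i)/365 for i=0..3
= 0.983644
P(match) = 1 - 0.983644 = 0.016356

P ≈ 0.0164 ≈ 1.64%


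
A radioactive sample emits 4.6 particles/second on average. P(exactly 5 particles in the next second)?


Poisson(λ=4.6): P(X=5) = e^(-λ)×λ^k/k!
= e^(-4.6) × 4.6^5 / 5!
≈ 0.01005183574 × 2059.62976 / 120 ≈ 0.172526

P(X=5) ≈ 0.172526 ≈ 17.25%


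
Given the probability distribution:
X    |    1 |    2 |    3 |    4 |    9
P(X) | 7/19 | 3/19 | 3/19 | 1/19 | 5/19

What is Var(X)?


E[X] = 71/19
E[X²] = 467/19
Var(X) = E[X²] - (E[X])² = 467/19 - 5041/361 = 3832/361

Var(X) = 3832/361 ≈ 10.6150


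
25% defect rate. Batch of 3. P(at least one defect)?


P(all good) = (3/4)^3 = 27/64
P(≥1 defect) = 37/64

P = 37/64 ≈ 57.81%


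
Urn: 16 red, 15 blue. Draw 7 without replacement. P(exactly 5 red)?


Hypergeometric: C(16,5)×C(15,2)/C(31,7)
= 4368×105/2629575 = 784/4495

P(X=5) = 784/4495 ≈ 17.44%


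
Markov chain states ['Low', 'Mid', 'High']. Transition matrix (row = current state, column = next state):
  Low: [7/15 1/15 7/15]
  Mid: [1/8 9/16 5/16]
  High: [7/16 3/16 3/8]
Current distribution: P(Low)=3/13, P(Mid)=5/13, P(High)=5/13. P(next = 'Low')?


P(next=Low) = Σᵢ P(now=i)×P(i→Low)
= 3/13×7/15 + 5/13×1/8 + 5/13×7/16
= 7/65 + 5/104 + 35/208 = 337/1040

P = 337/1040 ≈ 0.3240


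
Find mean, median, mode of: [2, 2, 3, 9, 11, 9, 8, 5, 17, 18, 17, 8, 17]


Sorted: [2, 2, 3, 5, 8, 8, 9, 9, 11, 17, 17, 17, 18]
Mean = 126/13
Median = 9
Freq: {2: 2, 3: 1, 9: 2, 11: 1, 8: 2, 5: 1, 17: 3, 18: 1}
Mode: [17]

Mean=126/13, Median=9, Mode=17


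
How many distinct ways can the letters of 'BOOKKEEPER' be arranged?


Letters: 10, freq: {'B': 1, 'O': 2, 'K': 2, 'E': 3, 'P': 1, 'R': 1}
10!/(1!×2!×2!×3!×1!×1!) = 3628800/24 = 151200

151200


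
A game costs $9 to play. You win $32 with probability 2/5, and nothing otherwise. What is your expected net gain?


E[gain] = (32-9)×2/5 + (-9)×3/5
= 46/5 - 27/5 = 19/5

Expected net gain = $19/5 ≈ $3.80


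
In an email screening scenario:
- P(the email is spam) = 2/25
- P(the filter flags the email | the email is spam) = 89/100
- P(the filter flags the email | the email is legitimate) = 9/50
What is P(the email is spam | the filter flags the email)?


Using Bayes' theorem:
P(A|B) = P(B|A)·P(A) / P(B)

P(the filter flags the email) = 89/100 × 2/25 + 9/50 × 23/25
= 89/1250 + 207/1250 = 148/625

P(the email is spam|the filter flags the email) = (89/1250) / (148/625) = 89/296

P(the email is spam|the filter flags the email) = 89/296 ≈ 30.07%


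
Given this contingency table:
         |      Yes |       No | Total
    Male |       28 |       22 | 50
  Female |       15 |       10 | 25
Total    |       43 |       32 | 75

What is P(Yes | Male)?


P(Yes | Male) = 28/(28+22) = 28/50 = 14/25

P(Yes|Male) = 14/25 ≈ 56.00%


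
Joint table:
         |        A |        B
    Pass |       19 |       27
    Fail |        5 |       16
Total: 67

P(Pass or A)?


P(Pass∨A) = P(Pass) + P(A) - P(Pass∧A)
= (46 + 24 - 19)/67 = 51/67

P = 51/67 ≈ 76.12%


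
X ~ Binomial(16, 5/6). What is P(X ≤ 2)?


P(X ≤ 2) = Σ P(X=i) for i=0..2
P(X=0) = 1/2821109907456
P(X=1) = 5/176319369216
P(X=2) = 125/117546246144
Sum = 1027/940369969152

P(X ≤ 2) = 1027/940369969152 ≈ 0.00%


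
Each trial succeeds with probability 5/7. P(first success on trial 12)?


Geometric: P(X=12) = (1-p)^(k-1)×p = (2/7)^11×5/7 = 10240/13841287201

P(X=12) = 10240/13841287201 ≈ 0.00%


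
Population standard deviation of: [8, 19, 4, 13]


Mean = 44/4 = 11
  (8-11)²=9
  (19-11)²=64
  (4-11)²=49
  (13-11)²=4
Σ(x-μ)² = 126
σ² = 126/4 = 63/2

σ = √(63/2) ≈ 5.6125


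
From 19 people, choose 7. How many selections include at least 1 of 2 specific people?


Complement: C(19,7) - C(17,7) = 50388 - 19448 = 30940

30940
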